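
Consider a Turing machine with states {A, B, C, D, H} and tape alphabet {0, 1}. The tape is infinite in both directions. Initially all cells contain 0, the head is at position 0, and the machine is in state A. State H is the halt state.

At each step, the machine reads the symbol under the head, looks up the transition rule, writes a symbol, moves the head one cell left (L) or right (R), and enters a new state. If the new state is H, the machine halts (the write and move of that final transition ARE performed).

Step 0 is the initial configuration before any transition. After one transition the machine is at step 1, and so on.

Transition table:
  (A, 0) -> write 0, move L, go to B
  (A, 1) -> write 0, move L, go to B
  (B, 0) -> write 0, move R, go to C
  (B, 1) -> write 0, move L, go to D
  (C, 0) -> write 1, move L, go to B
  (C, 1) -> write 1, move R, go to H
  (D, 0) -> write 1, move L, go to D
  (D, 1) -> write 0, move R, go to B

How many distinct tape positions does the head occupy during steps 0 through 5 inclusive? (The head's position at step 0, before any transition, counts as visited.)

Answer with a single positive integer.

Answer: 3

Derivation:
Step 1: in state A at pos 0, read 0 -> (A,0)->write 0,move L,goto B. Now: state=B, head=-1, tape[-2..1]=0000 (head:  ^)
Step 2: in state B at pos -1, read 0 -> (B,0)->write 0,move R,goto C. Now: state=C, head=0, tape[-2..1]=0000 (head:   ^)
Step 3: in state C at pos 0, read 0 -> (C,0)->write 1,move L,goto B. Now: state=B, head=-1, tape[-2..1]=0010 (head:  ^)
Step 4: in state B at pos -1, read 0 -> (B,0)->write 0,move R,goto C. Now: state=C, head=0, tape[-2..1]=0010 (head:   ^)
Step 5: in state C at pos 0, read 1 -> (C,1)->write 1,move R,goto H. Now: state=H, head=1, tape[-2..2]=00100 (head:    ^)
Head positions at steps 0..5: starting at 0, distinct positions visited = {-1, 0, 1} -> 3 position(s)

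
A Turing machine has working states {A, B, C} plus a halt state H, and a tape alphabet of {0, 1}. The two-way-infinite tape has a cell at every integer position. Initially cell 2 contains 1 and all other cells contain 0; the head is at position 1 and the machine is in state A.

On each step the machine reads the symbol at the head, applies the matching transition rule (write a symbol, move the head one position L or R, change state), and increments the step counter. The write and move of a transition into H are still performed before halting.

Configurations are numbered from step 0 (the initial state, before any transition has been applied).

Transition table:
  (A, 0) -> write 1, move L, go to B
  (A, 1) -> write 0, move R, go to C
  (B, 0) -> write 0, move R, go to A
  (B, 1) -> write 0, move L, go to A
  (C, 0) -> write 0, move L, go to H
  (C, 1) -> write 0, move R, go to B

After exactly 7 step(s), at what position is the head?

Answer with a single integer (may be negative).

Answer: 4

Derivation:
Step 1: in state A at pos 1, read 0 -> (A,0)->write 1,move L,goto B. Now: state=B, head=0, tape[-1..3]=00110 (head:  ^)
Step 2: in state B at pos 0, read 0 -> (B,0)->write 0,move R,goto A. Now: state=A, head=1, tape[-1..3]=00110 (head:   ^)
Step 3: in state A at pos 1, read 1 -> (A,1)->write 0,move R,goto C. Now: state=C, head=2, tape[-1..3]=00010 (head:    ^)
Step 4: in state C at pos 2, read 1 -> (C,1)->write 0,move R,goto B. Now: state=B, head=3, tape[-1..4]=000000 (head:     ^)
Step 5: in state B at pos 3, read 0 -> (B,0)->write 0,move R,goto A. Now: state=A, head=4, tape[-1..5]=0000000 (head:      ^)
Step 6: in state A at pos 4, read 0 -> (A,0)->write 1,move L,goto B. Now: state=B, head=3, tape[-1..5]=0000010 (head:     ^)
Step 7: in state B at pos 3, read 0 -> (B,0)->write 0,move R,goto A. Now: state=A, head=4, tape[-1..5]=0000010 (head:      ^)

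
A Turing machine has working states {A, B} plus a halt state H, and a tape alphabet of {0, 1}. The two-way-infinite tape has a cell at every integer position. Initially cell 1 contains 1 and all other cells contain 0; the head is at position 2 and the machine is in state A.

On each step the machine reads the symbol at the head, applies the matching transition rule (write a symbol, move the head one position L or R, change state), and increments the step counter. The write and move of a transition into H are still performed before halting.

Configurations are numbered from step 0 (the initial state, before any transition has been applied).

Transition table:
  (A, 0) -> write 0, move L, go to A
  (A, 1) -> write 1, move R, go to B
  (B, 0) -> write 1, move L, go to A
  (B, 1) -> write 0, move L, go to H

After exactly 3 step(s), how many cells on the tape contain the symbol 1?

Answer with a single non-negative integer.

Answer: 2

Derivation:
Step 1: in state A at pos 2, read 0 -> (A,0)->write 0,move L,goto A. Now: state=A, head=1, tape[0..3]=0100 (head:  ^)
Step 2: in state A at pos 1, read 1 -> (A,1)->write 1,move R,goto B. Now: state=B, head=2, tape[0..3]=0100 (head:   ^)
Step 3: in state B at pos 2, read 0 -> (B,0)->write 1,move L,goto A. Now: state=A, head=1, tape[0..3]=0110 (head:  ^)
Cells containing 1 after step 3: {1, 2} -> 2 cell(s)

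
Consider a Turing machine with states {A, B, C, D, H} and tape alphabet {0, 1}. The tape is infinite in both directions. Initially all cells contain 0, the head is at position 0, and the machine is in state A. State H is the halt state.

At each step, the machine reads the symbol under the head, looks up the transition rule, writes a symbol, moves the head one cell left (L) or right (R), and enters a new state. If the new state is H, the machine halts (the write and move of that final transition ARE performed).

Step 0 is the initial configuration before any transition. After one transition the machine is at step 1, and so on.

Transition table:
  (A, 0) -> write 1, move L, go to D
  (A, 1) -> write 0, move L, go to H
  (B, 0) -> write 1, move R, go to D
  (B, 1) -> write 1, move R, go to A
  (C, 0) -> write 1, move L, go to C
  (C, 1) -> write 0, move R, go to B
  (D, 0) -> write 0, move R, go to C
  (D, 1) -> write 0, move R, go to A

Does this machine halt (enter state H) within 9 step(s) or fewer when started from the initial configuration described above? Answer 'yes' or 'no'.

Answer: no

Derivation:
Step 1: in state A at pos 0, read 0 -> (A,0)->write 1,move L,goto D. Now: state=D, head=-1, tape[-2..1]=0010 (head:  ^)
Step 2: in state D at pos -1, read 0 -> (D,0)->write 0,move R,goto C. Now: state=C, head=0, tape[-2..1]=0010 (head:   ^)
Step 3: in state C at pos 0, read 1 -> (C,1)->write 0,move R,goto B. Now: state=B, head=1, tape[-2..2]=00000 (head:    ^)
Step 4: in state B at pos 1, read 0 -> (B,0)->write 1,move R,goto D. Now: state=D, head=2, tape[-2..3]=000100 (head:     ^)
Step 5: in state D at pos 2, read 0 -> (D,0)->write 0,move R,goto C. Now: state=C, head=3, tape[-2..4]=0001000 (head:      ^)
Step 6: in state C at pos 3, read 0 -> (C,0)->write 1,move L,goto C. Now: state=C, head=2, tape[-2..4]=0001010 (head:     ^)
Step 7: in state C at pos 2, read 0 -> (C,0)->write 1,move L,goto C. Now: state=C, head=1, tape[-2..4]=0001110 (head:    ^)
Step 8: in state C at pos 1, read 1 -> (C,1)->write 0,move R,goto B. Now: state=B, head=2, tape[-2..4]=0000110 (head:     ^)
Step 9: in state B at pos 2, read 1 -> (B,1)->write 1,move R,goto A. Now: state=A, head=3, tape[-2..4]=0000110 (head:      ^)
After 9 step(s): state = A (not H) -> not halted within 9 -> no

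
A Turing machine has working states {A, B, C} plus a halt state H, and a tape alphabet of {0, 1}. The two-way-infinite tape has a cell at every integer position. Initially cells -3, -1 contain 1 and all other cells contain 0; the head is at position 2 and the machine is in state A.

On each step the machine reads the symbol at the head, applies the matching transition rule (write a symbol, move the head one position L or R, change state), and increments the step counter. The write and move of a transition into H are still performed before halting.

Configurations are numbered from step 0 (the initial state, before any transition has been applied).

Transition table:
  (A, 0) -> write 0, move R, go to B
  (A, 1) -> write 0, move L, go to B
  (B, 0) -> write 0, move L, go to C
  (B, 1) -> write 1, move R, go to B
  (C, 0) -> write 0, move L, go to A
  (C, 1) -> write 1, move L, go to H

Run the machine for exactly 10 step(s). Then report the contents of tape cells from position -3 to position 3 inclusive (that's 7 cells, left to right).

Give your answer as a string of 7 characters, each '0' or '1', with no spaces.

Step 1: in state A at pos 2, read 0 -> (A,0)->write 0,move R,goto B. Now: state=B, head=3, tape[-4..4]=010100000 (head:        ^)
Step 2: in state B at pos 3, read 0 -> (B,0)->write 0,move L,goto C. Now: state=C, head=2, tape[-4..4]=010100000 (head:       ^)
Step 3: in state C at pos 2, read 0 -> (C,0)->write 0,move L,goto A. Now: state=A, head=1, tape[-4..4]=010100000 (head:      ^)
Step 4: in state A at pos 1, read 0 -> (A,0)->write 0,move R,goto B. Now: state=B, head=2, tape[-4..4]=010100000 (head:       ^)
Step 5: in state B at pos 2, read 0 -> (B,0)->write 0,move L,goto C. Now: state=C, head=1, tape[-4..4]=010100000 (head:      ^)
Step 6: in state C at pos 1, read 0 -> (C,0)->write 0,move L,goto A. Now: state=A, head=0, tape[-4..4]=010100000 (head:     ^)
Step 7: in state A at pos 0, read 0 -> (A,0)->write 0,move R,goto B. Now: state=B, head=1, tape[-4..4]=010100000 (head:      ^)
Step 8: in state B at pos 1, read 0 -> (B,0)->write 0,move L,goto C. Now: state=C, head=0, tape[-4..4]=010100000 (head:     ^)
Step 9: in state C at pos 0, read 0 -> (C,0)->write 0,move L,goto A. Now: state=A, head=-1, tape[-4..4]=010100000 (head:    ^)
Step 10: in state A at pos -1, read 1 -> (A,1)->write 0,move L,goto B. Now: state=B, head=-2, tape[-4..4]=010000000 (head:   ^)

Answer: 1000000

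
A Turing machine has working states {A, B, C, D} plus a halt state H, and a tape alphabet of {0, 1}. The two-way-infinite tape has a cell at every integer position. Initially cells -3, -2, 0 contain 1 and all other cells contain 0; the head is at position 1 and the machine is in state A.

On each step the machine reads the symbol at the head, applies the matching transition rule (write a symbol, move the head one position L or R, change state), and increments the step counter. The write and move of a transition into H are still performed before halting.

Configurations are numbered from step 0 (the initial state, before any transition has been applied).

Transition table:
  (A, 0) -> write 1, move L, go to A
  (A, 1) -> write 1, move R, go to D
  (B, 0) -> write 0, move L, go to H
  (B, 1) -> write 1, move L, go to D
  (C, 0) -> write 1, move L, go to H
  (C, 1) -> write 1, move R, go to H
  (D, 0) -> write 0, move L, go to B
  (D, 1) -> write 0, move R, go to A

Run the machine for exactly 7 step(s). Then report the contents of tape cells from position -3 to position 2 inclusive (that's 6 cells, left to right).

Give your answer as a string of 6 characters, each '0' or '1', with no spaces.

Step 1: in state A at pos 1, read 0 -> (A,0)->write 1,move L,goto A. Now: state=A, head=0, tape[-4..2]=0110110 (head:     ^)
Step 2: in state A at pos 0, read 1 -> (A,1)->write 1,move R,goto D. Now: state=D, head=1, tape[-4..2]=0110110 (head:      ^)
Step 3: in state D at pos 1, read 1 -> (D,1)->write 0,move R,goto A. Now: state=A, head=2, tape[-4..3]=01101000 (head:       ^)
Step 4: in state A at pos 2, read 0 -> (A,0)->write 1,move L,goto A. Now: state=A, head=1, tape[-4..3]=01101010 (head:      ^)
Step 5: in state A at pos 1, read 0 -> (A,0)->write 1,move L,goto A. Now: state=A, head=0, tape[-4..3]=01101110 (head:     ^)
Step 6: in state A at pos 0, read 1 -> (A,1)->write 1,move R,goto D. Now: state=D, head=1, tape[-4..3]=01101110 (head:      ^)
Step 7: in state D at pos 1, read 1 -> (D,1)->write 0,move R,goto A. Now: state=A, head=2, tape[-4..3]=01101010 (head:       ^)

Answer: 110101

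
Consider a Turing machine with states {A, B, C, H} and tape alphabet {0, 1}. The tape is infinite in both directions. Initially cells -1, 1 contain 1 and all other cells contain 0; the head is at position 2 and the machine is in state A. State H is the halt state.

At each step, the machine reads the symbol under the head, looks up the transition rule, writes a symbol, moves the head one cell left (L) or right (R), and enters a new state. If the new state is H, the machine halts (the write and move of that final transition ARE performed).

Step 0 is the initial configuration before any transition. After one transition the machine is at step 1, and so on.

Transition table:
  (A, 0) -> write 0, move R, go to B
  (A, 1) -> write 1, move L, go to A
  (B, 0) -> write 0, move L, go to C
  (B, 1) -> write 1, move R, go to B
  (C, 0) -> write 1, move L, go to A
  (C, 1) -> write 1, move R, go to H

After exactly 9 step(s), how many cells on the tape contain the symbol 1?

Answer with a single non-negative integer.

Step 1: in state A at pos 2, read 0 -> (A,0)->write 0,move R,goto B. Now: state=B, head=3, tape[-2..4]=0101000 (head:      ^)
Step 2: in state B at pos 3, read 0 -> (B,0)->write 0,move L,goto C. Now: state=C, head=2, tape[-2..4]=0101000 (head:     ^)
Step 3: in state C at pos 2, read 0 -> (C,0)->write 1,move L,goto A. Now: state=A, head=1, tape[-2..4]=0101100 (head:    ^)
Step 4: in state A at pos 1, read 1 -> (A,1)->write 1,move L,goto A. Now: state=A, head=0, tape[-2..4]=0101100 (head:   ^)
Step 5: in state A at pos 0, read 0 -> (A,0)->write 0,move R,goto B. Now: state=B, head=1, tape[-2..4]=0101100 (head:    ^)
Step 6: in state B at pos 1, read 1 -> (B,1)->write 1,move R,goto B. Now: state=B, head=2, tape[-2..4]=0101100 (head:     ^)
Step 7: in state B at pos 2, read 1 -> (B,1)->write 1,move R,goto B. Now: state=B, head=3, tape[-2..4]=0101100 (head:      ^)
Step 8: in state B at pos 3, read 0 -> (B,0)->write 0,move L,goto C. Now: state=C, head=2, tape[-2..4]=0101100 (head:     ^)
Step 9: in state C at pos 2, read 1 -> (C,1)->write 1,move R,goto H. Now: state=H, head=3, tape[-2..4]=0101100 (head:      ^)
Cells containing 1 after step 9: {-1, 1, 2} -> 3 cell(s)

Answer: 3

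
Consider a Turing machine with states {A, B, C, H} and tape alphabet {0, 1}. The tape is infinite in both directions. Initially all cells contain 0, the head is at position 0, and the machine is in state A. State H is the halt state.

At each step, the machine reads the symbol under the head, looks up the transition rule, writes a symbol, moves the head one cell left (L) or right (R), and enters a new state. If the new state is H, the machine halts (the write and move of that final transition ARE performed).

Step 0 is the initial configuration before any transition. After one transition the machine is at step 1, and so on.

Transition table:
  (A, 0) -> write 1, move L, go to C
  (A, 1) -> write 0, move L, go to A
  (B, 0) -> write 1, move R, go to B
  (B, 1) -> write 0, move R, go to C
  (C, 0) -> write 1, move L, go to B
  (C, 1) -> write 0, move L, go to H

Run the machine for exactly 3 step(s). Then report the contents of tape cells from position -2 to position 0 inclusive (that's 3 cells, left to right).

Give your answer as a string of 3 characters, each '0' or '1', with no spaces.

Answer: 111

Derivation:
Step 1: in state A at pos 0, read 0 -> (A,0)->write 1,move L,goto C. Now: state=C, head=-1, tape[-2..1]=0010 (head:  ^)
Step 2: in state C at pos -1, read 0 -> (C,0)->write 1,move L,goto B. Now: state=B, head=-2, tape[-3..1]=00110 (head:  ^)
Step 3: in state B at pos -2, read 0 -> (B,0)->write 1,move R,goto B. Now: state=B, head=-1, tape[-3..1]=01110 (head:   ^)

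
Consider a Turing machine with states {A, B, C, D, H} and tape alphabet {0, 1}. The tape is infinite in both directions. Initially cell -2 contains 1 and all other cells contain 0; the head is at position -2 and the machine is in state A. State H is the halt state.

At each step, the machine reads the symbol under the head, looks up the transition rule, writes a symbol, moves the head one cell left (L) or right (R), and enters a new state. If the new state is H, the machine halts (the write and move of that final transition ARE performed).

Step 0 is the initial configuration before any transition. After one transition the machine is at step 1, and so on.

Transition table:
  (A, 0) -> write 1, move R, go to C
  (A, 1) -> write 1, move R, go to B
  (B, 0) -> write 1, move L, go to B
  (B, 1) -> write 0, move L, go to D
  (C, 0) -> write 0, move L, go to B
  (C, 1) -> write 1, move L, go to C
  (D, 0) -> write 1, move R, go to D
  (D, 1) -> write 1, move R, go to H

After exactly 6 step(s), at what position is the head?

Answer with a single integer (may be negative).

Answer: 0

Derivation:
Step 1: in state A at pos -2, read 1 -> (A,1)->write 1,move R,goto B. Now: state=B, head=-1, tape[-3..0]=0100 (head:   ^)
Step 2: in state B at pos -1, read 0 -> (B,0)->write 1,move L,goto B. Now: state=B, head=-2, tape[-3..0]=0110 (head:  ^)
Step 3: in state B at pos -2, read 1 -> (B,1)->write 0,move L,goto D. Now: state=D, head=-3, tape[-4..0]=00010 (head:  ^)
Step 4: in state D at pos -3, read 0 -> (D,0)->write 1,move R,goto D. Now: state=D, head=-2, tape[-4..0]=01010 (head:   ^)
Step 5: in state D at pos -2, read 0 -> (D,0)->write 1,move R,goto D. Now: state=D, head=-1, tape[-4..0]=01110 (head:    ^)
Step 6: in state D at pos -1, read 1 -> (D,1)->write 1,move R,goto H. Now: state=H, head=0, tape[-4..1]=011100 (head:     ^)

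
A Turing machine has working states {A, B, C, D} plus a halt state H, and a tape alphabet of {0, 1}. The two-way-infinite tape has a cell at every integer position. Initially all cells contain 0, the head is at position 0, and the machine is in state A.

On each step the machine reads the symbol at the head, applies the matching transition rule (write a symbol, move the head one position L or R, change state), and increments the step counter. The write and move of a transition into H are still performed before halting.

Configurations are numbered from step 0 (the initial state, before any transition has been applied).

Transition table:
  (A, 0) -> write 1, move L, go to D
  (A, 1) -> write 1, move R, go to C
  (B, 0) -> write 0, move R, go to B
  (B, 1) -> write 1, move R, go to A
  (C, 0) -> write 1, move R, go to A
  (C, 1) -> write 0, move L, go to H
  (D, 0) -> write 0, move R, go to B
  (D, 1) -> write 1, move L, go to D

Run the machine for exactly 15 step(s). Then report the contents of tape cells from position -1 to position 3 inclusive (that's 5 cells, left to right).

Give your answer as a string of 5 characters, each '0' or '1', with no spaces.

Answer: 01111

Derivation:
Step 1: in state A at pos 0, read 0 -> (A,0)->write 1,move L,goto D. Now: state=D, head=-1, tape[-2..1]=0010 (head:  ^)
Step 2: in state D at pos -1, read 0 -> (D,0)->write 0,move R,goto B. Now: state=B, head=0, tape[-2..1]=0010 (head:   ^)
Step 3: in state B at pos 0, read 1 -> (B,1)->write 1,move R,goto A. Now: state=A, head=1, tape[-2..2]=00100 (head:    ^)
Step 4: in state A at pos 1, read 0 -> (A,0)->write 1,move L,goto D. Now: state=D, head=0, tape[-2..2]=00110 (head:   ^)
Step 5: in state D at pos 0, read 1 -> (D,1)->write 1,move L,goto D. Now: state=D, head=-1, tape[-2..2]=00110 (head:  ^)
Step 6: in state D at pos -1, read 0 -> (D,0)->write 0,move R,goto B. Now: state=B, head=0, tape[-2..2]=00110 (head:   ^)
Step 7: in state B at pos 0, read 1 -> (B,1)->write 1,move R,goto A. Now: state=A, head=1, tape[-2..2]=00110 (head:    ^)
Step 8: in state A at pos 1, read 1 -> (A,1)->write 1,move R,goto C. Now: state=C, head=2, tape[-2..3]=001100 (head:     ^)
Step 9: in state C at pos 2, read 0 -> (C,0)->write 1,move R,goto A. Now: state=A, head=3, tape[-2..4]=0011100 (head:      ^)
Step 10: in state A at pos 3, read 0 -> (A,0)->write 1,move L,goto D. Now: state=D, head=2, tape[-2..4]=0011110 (head:     ^)
Step 11: in state D at pos 2, read 1 -> (D,1)->write 1,move L,goto D. Now: state=D, head=1, tape[-2..4]=0011110 (head:    ^)
Step 12: in state D at pos 1, read 1 -> (D,1)->write 1,move L,goto D. Now: state=D, head=0, tape[-2..4]=0011110 (head:   ^)
Step 13: in state D at pos 0, read 1 -> (D,1)->write 1,move L,goto D. Now: state=D, head=-1, tape[-2..4]=0011110 (head:  ^)
Step 14: in state D at pos -1, read 0 -> (D,0)->write 0,move R,goto B. Now: state=B, head=0, tape[-2..4]=0011110 (head:   ^)
Step 15: in state B at pos 0, read 1 -> (B,1)->write 1,move R,goto A. Now: state=A, head=1, tape[-2..4]=0011110 (head:    ^)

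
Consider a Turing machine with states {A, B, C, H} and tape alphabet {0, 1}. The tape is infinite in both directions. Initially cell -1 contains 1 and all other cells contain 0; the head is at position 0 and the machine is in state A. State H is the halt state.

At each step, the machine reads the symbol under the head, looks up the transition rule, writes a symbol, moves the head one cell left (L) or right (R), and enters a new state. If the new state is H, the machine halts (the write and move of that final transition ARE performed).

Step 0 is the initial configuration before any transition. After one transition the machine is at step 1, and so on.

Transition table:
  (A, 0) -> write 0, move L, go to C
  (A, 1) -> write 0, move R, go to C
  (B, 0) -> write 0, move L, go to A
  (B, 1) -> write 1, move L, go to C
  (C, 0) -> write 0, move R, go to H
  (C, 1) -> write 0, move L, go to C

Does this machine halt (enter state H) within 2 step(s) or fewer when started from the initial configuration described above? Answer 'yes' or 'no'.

Answer: no

Derivation:
Step 1: in state A at pos 0, read 0 -> (A,0)->write 0,move L,goto C. Now: state=C, head=-1, tape[-2..1]=0100 (head:  ^)
Step 2: in state C at pos -1, read 1 -> (C,1)->write 0,move L,goto C. Now: state=C, head=-2, tape[-3..1]=00000 (head:  ^)
After 2 step(s): state = C (not H) -> not halted within 2 -> no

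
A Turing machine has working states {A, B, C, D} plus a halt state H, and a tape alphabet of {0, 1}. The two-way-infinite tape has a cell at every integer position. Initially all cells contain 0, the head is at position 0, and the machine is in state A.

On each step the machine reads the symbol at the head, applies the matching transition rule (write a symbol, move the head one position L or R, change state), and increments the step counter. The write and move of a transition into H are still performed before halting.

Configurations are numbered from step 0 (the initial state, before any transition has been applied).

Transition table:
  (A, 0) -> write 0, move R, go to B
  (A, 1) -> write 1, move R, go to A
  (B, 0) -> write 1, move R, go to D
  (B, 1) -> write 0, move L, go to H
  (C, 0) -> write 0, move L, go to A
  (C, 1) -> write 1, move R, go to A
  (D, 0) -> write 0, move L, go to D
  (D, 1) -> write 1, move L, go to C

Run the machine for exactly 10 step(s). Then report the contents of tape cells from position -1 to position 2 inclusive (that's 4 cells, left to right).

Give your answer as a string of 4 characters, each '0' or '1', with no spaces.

Answer: 0110

Derivation:
Step 1: in state A at pos 0, read 0 -> (A,0)->write 0,move R,goto B. Now: state=B, head=1, tape[-1..2]=0000 (head:   ^)
Step 2: in state B at pos 1, read 0 -> (B,0)->write 1,move R,goto D. Now: state=D, head=2, tape[-1..3]=00100 (head:    ^)
Step 3: in state D at pos 2, read 0 -> (D,0)->write 0,move L,goto D. Now: state=D, head=1, tape[-1..3]=00100 (head:   ^)
Step 4: in state D at pos 1, read 1 -> (D,1)->write 1,move L,goto C. Now: state=C, head=0, tape[-1..3]=00100 (head:  ^)
Step 5: in state C at pos 0, read 0 -> (C,0)->write 0,move L,goto A. Now: state=A, head=-1, tape[-2..3]=000100 (head:  ^)
Step 6: in state A at pos -1, read 0 -> (A,0)->write 0,move R,goto B. Now: state=B, head=0, tape[-2..3]=000100 (head:   ^)
Step 7: in state B at pos 0, read 0 -> (B,0)->write 1,move R,goto D. Now: state=D, head=1, tape[-2..3]=001100 (head:    ^)
Step 8: in state D at pos 1, read 1 -> (D,1)->write 1,move L,goto C. Now: state=C, head=0, tape[-2..3]=001100 (head:   ^)
Step 9: in state C at pos 0, read 1 -> (C,1)->write 1,move R,goto A. Now: state=A, head=1, tape[-2..3]=001100 (head:    ^)
Step 10: in state A at pos 1, read 1 -> (A,1)->write 1,move R,goto A. Now: state=A, head=2, tape[-2..3]=001100 (head:     ^)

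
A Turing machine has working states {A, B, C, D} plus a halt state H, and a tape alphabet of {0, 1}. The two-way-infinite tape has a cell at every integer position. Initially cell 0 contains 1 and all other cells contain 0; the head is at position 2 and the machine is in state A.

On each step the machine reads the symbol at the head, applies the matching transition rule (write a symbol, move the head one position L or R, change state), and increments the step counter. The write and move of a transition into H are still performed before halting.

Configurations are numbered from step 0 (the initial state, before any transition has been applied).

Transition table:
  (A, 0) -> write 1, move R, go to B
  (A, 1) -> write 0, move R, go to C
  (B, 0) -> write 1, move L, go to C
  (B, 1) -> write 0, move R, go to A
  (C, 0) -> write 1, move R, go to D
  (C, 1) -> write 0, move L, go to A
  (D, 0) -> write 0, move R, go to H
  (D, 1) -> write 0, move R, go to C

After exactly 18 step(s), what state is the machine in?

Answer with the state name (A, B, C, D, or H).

Answer: H

Derivation:
Step 1: in state A at pos 2, read 0 -> (A,0)->write 1,move R,goto B. Now: state=B, head=3, tape[-1..4]=010100 (head:     ^)
Step 2: in state B at pos 3, read 0 -> (B,0)->write 1,move L,goto C. Now: state=C, head=2, tape[-1..4]=010110 (head:    ^)
Step 3: in state C at pos 2, read 1 -> (C,1)->write 0,move L,goto A. Now: state=A, head=1, tape[-1..4]=010010 (head:   ^)
Step 4: in state A at pos 1, read 0 -> (A,0)->write 1,move R,goto B. Now: state=B, head=2, tape[-1..4]=011010 (head:    ^)
Step 5: in state B at pos 2, read 0 -> (B,0)->write 1,move L,goto C. Now: state=C, head=1, tape[-1..4]=011110 (head:   ^)
Step 6: in state C at pos 1, read 1 -> (C,1)->write 0,move L,goto A. Now: state=A, head=0, tape[-1..4]=010110 (head:  ^)
Step 7: in state A at pos 0, read 1 -> (A,1)->write 0,move R,goto C. Now: state=C, head=1, tape[-1..4]=000110 (head:   ^)
Step 8: in state C at pos 1, read 0 -> (C,0)->write 1,move R,goto D. Now: state=D, head=2, tape[-1..4]=001110 (head:    ^)
Step 9: in state D at pos 2, read 1 -> (D,1)->write 0,move R,goto C. Now: state=C, head=3, tape[-1..4]=001010 (head:     ^)
Step 10: in state C at pos 3, read 1 -> (C,1)->write 0,move L,goto A. Now: state=A, head=2, tape[-1..4]=001000 (head:    ^)
Step 11: in state A at pos 2, read 0 -> (A,0)->write 1,move R,goto B. Now: state=B, head=3, tape[-1..4]=001100 (head:     ^)
Step 12: in state B at pos 3, read 0 -> (B,0)->write 1,move L,goto C. Now: state=C, head=2, tape[-1..4]=001110 (head:    ^)
Step 13: in state C at pos 2, read 1 -> (C,1)->write 0,move L,goto A. Now: state=A, head=1, tape[-1..4]=001010 (head:   ^)
Step 14: in state A at pos 1, read 1 -> (A,1)->write 0,move R,goto C. Now: state=C, head=2, tape[-1..4]=000010 (head:    ^)
Step 15: in state C at pos 2, read 0 -> (C,0)->write 1,move R,goto D. Now: state=D, head=3, tape[-1..4]=000110 (head:     ^)
Step 16: in state D at pos 3, read 1 -> (D,1)->write 0,move R,goto C. Now: state=C, head=4, tape[-1..5]=0001000 (head:      ^)
Step 17: in state C at pos 4, read 0 -> (C,0)->write 1,move R,goto D. Now: state=D, head=5, tape[-1..6]=00010100 (head:       ^)
Step 18: in state D at pos 5, read 0 -> (D,0)->write 0,move R,goto H. Now: state=H, head=6, tape[-1..7]=000101000 (head:        ^)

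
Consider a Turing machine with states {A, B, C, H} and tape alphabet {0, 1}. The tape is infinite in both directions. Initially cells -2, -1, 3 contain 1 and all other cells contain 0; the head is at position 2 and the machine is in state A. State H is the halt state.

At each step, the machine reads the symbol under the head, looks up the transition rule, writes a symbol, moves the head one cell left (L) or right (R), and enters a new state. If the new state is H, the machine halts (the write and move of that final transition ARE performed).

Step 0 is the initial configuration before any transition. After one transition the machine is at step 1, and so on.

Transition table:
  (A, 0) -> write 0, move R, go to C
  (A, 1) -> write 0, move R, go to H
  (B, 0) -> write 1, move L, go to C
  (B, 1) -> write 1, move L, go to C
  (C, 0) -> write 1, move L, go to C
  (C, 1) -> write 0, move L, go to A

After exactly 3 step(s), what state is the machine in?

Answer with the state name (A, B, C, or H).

Answer: C

Derivation:
Step 1: in state A at pos 2, read 0 -> (A,0)->write 0,move R,goto C. Now: state=C, head=3, tape[-3..4]=01100010 (head:       ^)
Step 2: in state C at pos 3, read 1 -> (C,1)->write 0,move L,goto A. Now: state=A, head=2, tape[-3..4]=01100000 (head:      ^)
Step 3: in state A at pos 2, read 0 -> (A,0)->write 0,move R,goto C. Now: state=C, head=3, tape[-3..4]=01100000 (head:       ^)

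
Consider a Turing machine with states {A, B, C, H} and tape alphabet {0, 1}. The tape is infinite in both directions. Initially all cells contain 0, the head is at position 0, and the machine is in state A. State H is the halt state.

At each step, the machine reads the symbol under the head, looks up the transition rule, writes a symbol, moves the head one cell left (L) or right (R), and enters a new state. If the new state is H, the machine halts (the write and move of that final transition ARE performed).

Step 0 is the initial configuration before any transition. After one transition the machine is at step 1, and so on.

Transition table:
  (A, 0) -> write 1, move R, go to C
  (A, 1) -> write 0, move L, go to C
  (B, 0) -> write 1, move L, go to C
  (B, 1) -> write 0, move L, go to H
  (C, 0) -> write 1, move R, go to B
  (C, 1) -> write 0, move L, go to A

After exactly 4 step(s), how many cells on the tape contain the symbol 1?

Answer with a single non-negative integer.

Step 1: in state A at pos 0, read 0 -> (A,0)->write 1,move R,goto C. Now: state=C, head=1, tape[-1..2]=0100 (head:   ^)
Step 2: in state C at pos 1, read 0 -> (C,0)->write 1,move R,goto B. Now: state=B, head=2, tape[-1..3]=01100 (head:    ^)
Step 3: in state B at pos 2, read 0 -> (B,0)->write 1,move L,goto C. Now: state=C, head=1, tape[-1..3]=01110 (head:   ^)
Step 4: in state C at pos 1, read 1 -> (C,1)->write 0,move L,goto A. Now: state=A, head=0, tape[-1..3]=01010 (head:  ^)
Cells containing 1 after step 4: {0, 2} -> 2 cell(s)

Answer: 2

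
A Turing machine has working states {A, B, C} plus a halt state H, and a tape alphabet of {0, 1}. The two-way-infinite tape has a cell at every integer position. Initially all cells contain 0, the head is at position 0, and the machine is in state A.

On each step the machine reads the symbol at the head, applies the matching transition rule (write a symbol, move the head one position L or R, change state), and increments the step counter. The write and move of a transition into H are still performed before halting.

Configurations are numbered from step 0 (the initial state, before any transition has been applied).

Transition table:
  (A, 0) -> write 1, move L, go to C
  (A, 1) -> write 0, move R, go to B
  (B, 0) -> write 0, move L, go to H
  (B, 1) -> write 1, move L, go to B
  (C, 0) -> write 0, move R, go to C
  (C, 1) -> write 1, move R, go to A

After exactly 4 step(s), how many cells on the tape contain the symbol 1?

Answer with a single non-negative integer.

Answer: 2

Derivation:
Step 1: in state A at pos 0, read 0 -> (A,0)->write 1,move L,goto C. Now: state=C, head=-1, tape[-2..1]=0010 (head:  ^)
Step 2: in state C at pos -1, read 0 -> (C,0)->write 0,move R,goto C. Now: state=C, head=0, tape[-2..1]=0010 (head:   ^)
Step 3: in state C at pos 0, read 1 -> (C,1)->write 1,move R,goto A. Now: state=A, head=1, tape[-2..2]=00100 (head:    ^)
Step 4: in state A at pos 1, read 0 -> (A,0)->write 1,move L,goto C. Now: state=C, head=0, tape[-2..2]=00110 (head:   ^)
Cells containing 1 after step 4: {0, 1} -> 2 cell(s)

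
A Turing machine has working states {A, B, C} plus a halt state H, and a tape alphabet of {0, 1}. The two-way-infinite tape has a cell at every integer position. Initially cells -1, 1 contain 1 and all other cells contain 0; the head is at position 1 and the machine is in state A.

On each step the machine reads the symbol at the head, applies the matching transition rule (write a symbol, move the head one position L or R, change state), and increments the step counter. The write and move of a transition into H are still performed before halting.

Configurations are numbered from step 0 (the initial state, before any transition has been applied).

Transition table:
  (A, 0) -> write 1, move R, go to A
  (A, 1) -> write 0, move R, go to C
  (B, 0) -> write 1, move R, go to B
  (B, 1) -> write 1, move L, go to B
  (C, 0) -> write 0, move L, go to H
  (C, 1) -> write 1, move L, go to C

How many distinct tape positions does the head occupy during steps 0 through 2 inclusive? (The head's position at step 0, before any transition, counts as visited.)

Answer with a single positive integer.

Step 1: in state A at pos 1, read 1 -> (A,1)->write 0,move R,goto C. Now: state=C, head=2, tape[-2..3]=010000 (head:     ^)
Step 2: in state C at pos 2, read 0 -> (C,0)->write 0,move L,goto H. Now: state=H, head=1, tape[-2..3]=010000 (head:    ^)
Head positions at steps 0..2: starting at 1, distinct positions visited = {1, 2} -> 2 position(s)

Answer: 2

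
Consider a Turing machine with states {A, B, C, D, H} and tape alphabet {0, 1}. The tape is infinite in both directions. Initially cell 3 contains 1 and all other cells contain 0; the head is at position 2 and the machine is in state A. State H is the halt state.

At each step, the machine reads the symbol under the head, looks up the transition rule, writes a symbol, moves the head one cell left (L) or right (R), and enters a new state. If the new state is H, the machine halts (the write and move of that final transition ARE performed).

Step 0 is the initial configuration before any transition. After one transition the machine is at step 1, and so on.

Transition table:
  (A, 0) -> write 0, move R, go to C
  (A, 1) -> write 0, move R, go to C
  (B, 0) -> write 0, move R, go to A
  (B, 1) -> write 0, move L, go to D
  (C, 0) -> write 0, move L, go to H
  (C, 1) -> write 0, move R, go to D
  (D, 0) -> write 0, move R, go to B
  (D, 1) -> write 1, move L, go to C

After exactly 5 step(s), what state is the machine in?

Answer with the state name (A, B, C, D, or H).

Answer: C

Derivation:
Step 1: in state A at pos 2, read 0 -> (A,0)->write 0,move R,goto C. Now: state=C, head=3, tape[1..4]=0010 (head:   ^)
Step 2: in state C at pos 3, read 1 -> (C,1)->write 0,move R,goto D. Now: state=D, head=4, tape[1..5]=00000 (head:    ^)
Step 3: in state D at pos 4, read 0 -> (D,0)->write 0,move R,goto B. Now: state=B, head=5, tape[1..6]=000000 (head:     ^)
Step 4: in state B at pos 5, read 0 -> (B,0)->write 0,move R,goto A. Now: state=A, head=6, tape[1..7]=0000000 (head:      ^)
Step 5: in state A at pos 6, read 0 -> (A,0)->write 0,move R,goto C. Now: state=C, head=7, tape[1..8]=00000000 (head:       ^)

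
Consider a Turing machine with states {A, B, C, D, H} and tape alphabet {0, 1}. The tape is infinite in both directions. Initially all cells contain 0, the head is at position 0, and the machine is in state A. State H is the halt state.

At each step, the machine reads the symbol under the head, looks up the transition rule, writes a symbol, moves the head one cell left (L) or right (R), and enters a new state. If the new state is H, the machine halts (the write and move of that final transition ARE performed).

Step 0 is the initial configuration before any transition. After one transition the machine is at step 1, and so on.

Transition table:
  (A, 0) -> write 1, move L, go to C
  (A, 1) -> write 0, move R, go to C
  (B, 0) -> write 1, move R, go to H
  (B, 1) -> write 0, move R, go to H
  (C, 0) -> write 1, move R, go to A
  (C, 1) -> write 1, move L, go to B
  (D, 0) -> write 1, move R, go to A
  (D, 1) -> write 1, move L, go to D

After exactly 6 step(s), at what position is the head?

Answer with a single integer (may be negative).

Answer: 0

Derivation:
Step 1: in state A at pos 0, read 0 -> (A,0)->write 1,move L,goto C. Now: state=C, head=-1, tape[-2..1]=0010 (head:  ^)
Step 2: in state C at pos -1, read 0 -> (C,0)->write 1,move R,goto A. Now: state=A, head=0, tape[-2..1]=0110 (head:   ^)
Step 3: in state A at pos 0, read 1 -> (A,1)->write 0,move R,goto C. Now: state=C, head=1, tape[-2..2]=01000 (head:    ^)
Step 4: in state C at pos 1, read 0 -> (C,0)->write 1,move R,goto A. Now: state=A, head=2, tape[-2..3]=010100 (head:     ^)
Step 5: in state A at pos 2, read 0 -> (A,0)->write 1,move L,goto C. Now: state=C, head=1, tape[-2..3]=010110 (head:    ^)
Step 6: in state C at pos 1, read 1 -> (C,1)->write 1,move L,goto B. Now: state=B, head=0, tape[-2..3]=010110 (head:   ^)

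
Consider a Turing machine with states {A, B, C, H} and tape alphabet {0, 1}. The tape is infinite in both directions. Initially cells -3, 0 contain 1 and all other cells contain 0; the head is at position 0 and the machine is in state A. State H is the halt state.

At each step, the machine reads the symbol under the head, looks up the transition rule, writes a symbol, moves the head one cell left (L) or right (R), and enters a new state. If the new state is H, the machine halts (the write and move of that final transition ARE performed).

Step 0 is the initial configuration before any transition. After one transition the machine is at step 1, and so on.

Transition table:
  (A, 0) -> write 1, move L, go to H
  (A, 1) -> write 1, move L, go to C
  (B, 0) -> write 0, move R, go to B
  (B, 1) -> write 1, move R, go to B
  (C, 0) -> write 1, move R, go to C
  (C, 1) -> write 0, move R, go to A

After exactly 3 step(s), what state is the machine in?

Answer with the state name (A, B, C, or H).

Answer: A

Derivation:
Step 1: in state A at pos 0, read 1 -> (A,1)->write 1,move L,goto C. Now: state=C, head=-1, tape[-4..1]=010010 (head:    ^)
Step 2: in state C at pos -1, read 0 -> (C,0)->write 1,move R,goto C. Now: state=C, head=0, tape[-4..1]=010110 (head:     ^)
Step 3: in state C at pos 0, read 1 -> (C,1)->write 0,move R,goto A. Now: state=A, head=1, tape[-4..2]=0101000 (head:      ^)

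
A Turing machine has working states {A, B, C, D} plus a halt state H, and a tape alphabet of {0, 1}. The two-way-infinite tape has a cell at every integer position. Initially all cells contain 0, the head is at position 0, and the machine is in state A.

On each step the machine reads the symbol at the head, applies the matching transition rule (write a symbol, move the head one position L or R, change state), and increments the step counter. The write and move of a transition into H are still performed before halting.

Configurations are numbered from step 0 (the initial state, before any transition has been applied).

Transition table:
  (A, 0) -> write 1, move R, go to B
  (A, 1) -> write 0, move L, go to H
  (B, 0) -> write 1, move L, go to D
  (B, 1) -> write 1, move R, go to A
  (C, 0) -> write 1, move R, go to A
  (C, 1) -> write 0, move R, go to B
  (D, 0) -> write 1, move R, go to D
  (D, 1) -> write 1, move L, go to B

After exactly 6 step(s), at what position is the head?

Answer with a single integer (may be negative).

Answer: -2

Derivation:
Step 1: in state A at pos 0, read 0 -> (A,0)->write 1,move R,goto B. Now: state=B, head=1, tape[-1..2]=0100 (head:   ^)
Step 2: in state B at pos 1, read 0 -> (B,0)->write 1,move L,goto D. Now: state=D, head=0, tape[-1..2]=0110 (head:  ^)
Step 3: in state D at pos 0, read 1 -> (D,1)->write 1,move L,goto B. Now: state=B, head=-1, tape[-2..2]=00110 (head:  ^)
Step 4: in state B at pos -1, read 0 -> (B,0)->write 1,move L,goto D. Now: state=D, head=-2, tape[-3..2]=001110 (head:  ^)
Step 5: in state D at pos -2, read 0 -> (D,0)->write 1,move R,goto D. Now: state=D, head=-1, tape[-3..2]=011110 (head:   ^)
Step 6: in state D at pos -1, read 1 -> (D,1)->write 1,move L,goto B. Now: state=B, head=-2, tape[-3..2]=011110 (head:  ^)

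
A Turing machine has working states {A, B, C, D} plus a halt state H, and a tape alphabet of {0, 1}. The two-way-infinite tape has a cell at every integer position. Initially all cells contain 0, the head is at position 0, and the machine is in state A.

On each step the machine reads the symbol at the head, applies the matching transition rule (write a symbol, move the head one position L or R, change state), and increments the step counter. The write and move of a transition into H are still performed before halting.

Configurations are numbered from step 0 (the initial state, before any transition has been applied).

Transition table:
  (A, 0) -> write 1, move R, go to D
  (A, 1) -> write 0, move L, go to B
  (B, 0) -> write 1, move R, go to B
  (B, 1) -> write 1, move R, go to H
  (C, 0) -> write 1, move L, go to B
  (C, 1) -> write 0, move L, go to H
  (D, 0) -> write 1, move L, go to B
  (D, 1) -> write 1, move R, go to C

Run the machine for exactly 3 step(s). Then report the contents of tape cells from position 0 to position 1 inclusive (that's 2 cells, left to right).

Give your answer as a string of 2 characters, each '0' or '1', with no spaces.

Step 1: in state A at pos 0, read 0 -> (A,0)->write 1,move R,goto D. Now: state=D, head=1, tape[-1..2]=0100 (head:   ^)
Step 2: in state D at pos 1, read 0 -> (D,0)->write 1,move L,goto B. Now: state=B, head=0, tape[-1..2]=0110 (head:  ^)
Step 3: in state B at pos 0, read 1 -> (B,1)->write 1,move R,goto H. Now: state=H, head=1, tape[-1..2]=0110 (head:   ^)

Answer: 11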